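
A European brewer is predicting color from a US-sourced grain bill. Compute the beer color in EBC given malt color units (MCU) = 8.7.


SRM = 1.4922·MCU^0.6859;  EBC = SRM·1.97
SRM = 1.4922·8.7^0.6859 = 6.5803
EBC = 6.5803·1.97

12.9631 EBC


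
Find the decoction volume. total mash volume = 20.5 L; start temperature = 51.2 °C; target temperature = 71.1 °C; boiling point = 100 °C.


V_dec = V_total·(T_target − T_start)/(T_boil − T_start)
V_dec = 20.5·(71.1 − 51.2)/(100 − 51.2)

8.3596 L


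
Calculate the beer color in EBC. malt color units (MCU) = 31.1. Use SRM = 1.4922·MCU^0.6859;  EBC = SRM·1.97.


SRM = 1.4922·31.1^0.6859 = 15.7656
EBC = 15.7656·1.97

31.0583 EBC


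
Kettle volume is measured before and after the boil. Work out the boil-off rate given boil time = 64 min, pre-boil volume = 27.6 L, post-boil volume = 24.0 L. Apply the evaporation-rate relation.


rate = (V_pre − V_post) / (t_min/60)
rate = (27.6 − 24.0) / (64/60)

3.3750 L/hr


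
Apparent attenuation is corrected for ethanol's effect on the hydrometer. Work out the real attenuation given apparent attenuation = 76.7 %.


RA = AA · 0.8192
RA = 76.7 · 0.8192

62.8326 %


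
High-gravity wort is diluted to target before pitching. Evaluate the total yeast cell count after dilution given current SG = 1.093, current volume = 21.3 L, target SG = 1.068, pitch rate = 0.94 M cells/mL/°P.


V_w = V·((SG_c−1)/(SG_t−1)−1);  °P = 259 − 259/SG_t;  cells = rate·(V+V_w)·°P
V_w = 21.3·((1.093−1)/(1.068−1)−1) = 7.8309
V_final = 21.3 + 7.8309 = 29.1309
°P = 259 − 259/1.068 = 16.4906
cells = 0.94·29.1309·16.4906

451.5636 billion cells


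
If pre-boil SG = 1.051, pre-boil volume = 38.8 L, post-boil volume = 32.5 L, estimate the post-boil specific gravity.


SG_post = 1 + (SG_pre − 1)·V_pre/V_post
pts_pre = (1.051 − 1)·1000 = 51.0000
pts_post = 51.0000·38.8/32.5 = 60.8862
SG_post = 1 + 60.8862/1000

1.0609


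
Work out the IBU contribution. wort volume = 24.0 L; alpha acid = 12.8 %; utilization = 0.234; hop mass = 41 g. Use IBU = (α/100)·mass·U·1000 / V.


IBU = (12.8/100)·41·0.234·1000 / 24.0

51.1680 IBU


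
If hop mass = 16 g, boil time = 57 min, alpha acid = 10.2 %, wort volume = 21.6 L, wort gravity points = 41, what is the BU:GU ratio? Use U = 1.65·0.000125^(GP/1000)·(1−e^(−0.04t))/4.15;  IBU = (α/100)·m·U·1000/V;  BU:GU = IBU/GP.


U = 1.65·0.000125^(41/1000)·(1−e^(−0.04·57))/4.15 = 0.2469
IBU = (10.2/100)·16·0.2469·1000/21.6 = 18.6558
BU:GU = 18.6558/41

0.4550


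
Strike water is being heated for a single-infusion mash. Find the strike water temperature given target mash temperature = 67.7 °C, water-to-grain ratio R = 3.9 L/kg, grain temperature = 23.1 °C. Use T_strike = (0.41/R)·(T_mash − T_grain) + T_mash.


T_strike = (0.41/3.9)·(67.7 − 23.1) + 67.7

72.3887 °C


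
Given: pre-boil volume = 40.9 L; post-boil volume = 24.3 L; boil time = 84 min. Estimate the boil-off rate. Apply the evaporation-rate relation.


rate = (V_pre − V_post) / (t_min/60)
rate = (40.9 − 24.3) / (84/60)

11.8571 L/hr


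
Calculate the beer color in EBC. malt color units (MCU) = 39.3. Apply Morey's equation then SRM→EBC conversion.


SRM = 1.4922·MCU^0.6859;  EBC = SRM·1.97
SRM = 1.4922·39.3^0.6859 = 18.5106
EBC = 18.5106·1.97

36.4659 EBC


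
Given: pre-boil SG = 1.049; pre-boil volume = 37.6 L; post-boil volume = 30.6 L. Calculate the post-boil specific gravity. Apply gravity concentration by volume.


SG_post = 1 + (SG_pre − 1)·V_pre/V_post
pts_pre = (1.049 − 1)·1000 = 49.0000
pts_post = 49.0000·37.6/30.6 = 60.2092
SG_post = 1 + 60.2092/1000

1.0602


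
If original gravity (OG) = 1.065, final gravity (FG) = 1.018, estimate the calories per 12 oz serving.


ABW = (OG−FG)·131.25·0.79/FG;  °P = 259 − 259/SG (for OG→OE and FG→AE);  RE = 0.1808·OE + 0.8192·AE;  Cal = (6.9·ABW + 4·(RE−0.1))·FG·3.55
ABW = (1.065 − 1.018)·131.25·0.79/1.018 = 4.7871
OE = 259 − 259/1.065 = 15.8075 °P
AE = 259 − 259/1.018 = 4.5796 °P
RE = 0.1808·15.8075 + 0.8192·4.5796 = 6.6096 °P
Cal = (6.9·4.7871 + 4·(6.6096−0.1))·1.018·3.55

213.4717 kcal


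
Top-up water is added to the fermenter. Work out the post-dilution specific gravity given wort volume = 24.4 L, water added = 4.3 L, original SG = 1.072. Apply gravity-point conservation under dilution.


SG_new = 1 + (SG_old − 1)·V_old/(V_old + V_water)
pts = (1.072 − 1)·1000·24.4/(24.4 + 4.3) = 61.2125
SG_new = 1 + 61.2125/1000

1.0612


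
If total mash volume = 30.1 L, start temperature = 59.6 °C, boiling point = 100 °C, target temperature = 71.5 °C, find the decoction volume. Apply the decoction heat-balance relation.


V_dec = V_total·(T_target − T_start)/(T_boil − T_start)
V_dec = 30.1·(71.5 − 59.6)/(100 − 59.6)

8.8661 L


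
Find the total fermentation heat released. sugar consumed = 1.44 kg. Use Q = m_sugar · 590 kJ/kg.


Q = 1.44 · 590

849.6000 kJ


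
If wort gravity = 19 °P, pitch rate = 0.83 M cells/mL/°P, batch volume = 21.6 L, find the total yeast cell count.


cells (billions) = rate · V_L · °P
cells = 0.83 · 21.6 · 19

340.6320 billion cells


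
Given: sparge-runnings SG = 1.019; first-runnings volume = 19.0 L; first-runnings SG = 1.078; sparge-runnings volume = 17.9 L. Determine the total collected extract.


total = Σ (SG_i − 1)·1000·V_i
first = (1.078 − 1)·1000·19.0 = 1482.0000
sparge = (1.019 − 1)·1000·17.9 = 340.1000
total = 1482.0000 + 340.1000

1822.1000 gravity·L


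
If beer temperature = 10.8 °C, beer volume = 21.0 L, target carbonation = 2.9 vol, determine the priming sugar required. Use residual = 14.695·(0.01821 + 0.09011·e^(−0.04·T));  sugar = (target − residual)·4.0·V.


residual = 14.695·(0.01821 + 0.09011·e^(−0.04·10.8)) = 1.1273
sugar = (2.9 − 1.1273)·4.0·21.0

148.9104 g


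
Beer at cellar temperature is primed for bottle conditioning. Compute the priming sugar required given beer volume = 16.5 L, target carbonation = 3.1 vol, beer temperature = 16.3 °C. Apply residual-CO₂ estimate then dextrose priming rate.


residual = 14.695·(0.01821 + 0.09011·e^(−0.04·T));  sugar = (target − residual)·4.0·V
residual = 14.695·(0.01821 + 0.09011·e^(−0.04·16.3)) = 0.9575
sugar = (3.1 − 0.9575)·4.0·16.5

141.4056 g


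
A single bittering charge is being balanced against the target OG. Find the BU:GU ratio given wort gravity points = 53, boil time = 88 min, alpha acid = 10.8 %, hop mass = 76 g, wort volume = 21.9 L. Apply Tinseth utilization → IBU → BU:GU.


U = 1.65·0.000125^(GP/1000)·(1−e^(−0.04t))/4.15;  IBU = (α/100)·m·U·1000/V;  BU:GU = IBU/GP
U = 1.65·0.000125^(53/1000)·(1−e^(−0.04·88))/4.15 = 0.2396
IBU = (10.8/100)·76·0.2396·1000/21.9 = 89.8083
BU:GU = 89.8083/53

1.6945


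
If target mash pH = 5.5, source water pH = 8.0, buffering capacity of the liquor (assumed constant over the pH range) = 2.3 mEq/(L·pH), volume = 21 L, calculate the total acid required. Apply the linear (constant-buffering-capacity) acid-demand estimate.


acid = buffering capacity · (pH_source − pH_target) · V
acid = 2.3 · (8.0 − 5.5) · 21

120.7500 mEq


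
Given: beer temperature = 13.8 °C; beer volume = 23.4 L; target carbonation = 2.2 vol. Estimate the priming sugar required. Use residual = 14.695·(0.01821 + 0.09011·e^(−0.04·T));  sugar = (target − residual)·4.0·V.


residual = 14.695·(0.01821 + 0.09011·e^(−0.04·13.8)) = 1.0300
sugar = (2.2 − 1.0300)·4.0·23.4

109.5076 g


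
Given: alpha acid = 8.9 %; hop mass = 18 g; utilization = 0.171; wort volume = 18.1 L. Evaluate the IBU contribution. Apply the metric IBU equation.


IBU = (α/100)·mass·U·1000 / V
IBU = (8.9/100)·18·0.171·1000 / 18.1

15.1349 IBU


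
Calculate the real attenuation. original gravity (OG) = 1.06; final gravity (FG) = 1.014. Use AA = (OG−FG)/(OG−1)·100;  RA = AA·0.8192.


AA = (1.06 − 1.014)/(1.06 − 1)·100 = 76.6667
RA = 76.6667·0.8192

62.8053 %


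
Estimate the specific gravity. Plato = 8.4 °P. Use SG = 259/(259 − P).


SG = 259/(259 − 8.4)

1.0335


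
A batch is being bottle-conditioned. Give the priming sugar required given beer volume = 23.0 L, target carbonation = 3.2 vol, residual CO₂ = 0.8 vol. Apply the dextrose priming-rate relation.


sugar = (target − residual)·4.0·V
sugar = (3.2 − 0.8)·4.0·23.0

220.8000 g


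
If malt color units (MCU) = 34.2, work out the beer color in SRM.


SRM = 1.4922 · MCU^0.6859
SRM = 1.4922 · 34.2^0.6859

16.8273 SRM


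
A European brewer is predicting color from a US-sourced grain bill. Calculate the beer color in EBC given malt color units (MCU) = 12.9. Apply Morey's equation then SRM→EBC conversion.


SRM = 1.4922·MCU^0.6859;  EBC = SRM·1.97
SRM = 1.4922·12.9^0.6859 = 8.6215
EBC = 8.6215·1.97

16.9843 EBC


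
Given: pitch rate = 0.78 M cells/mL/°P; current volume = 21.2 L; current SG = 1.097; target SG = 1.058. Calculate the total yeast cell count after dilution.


V_w = V·((SG_c−1)/(SG_t−1)−1);  °P = 259 − 259/SG_t;  cells = rate·(V+V_w)·°P
V_w = 21.2·((1.097−1)/(1.058−1)−1) = 14.2552
V_final = 21.2 + 14.2552 = 35.4552
°P = 259 − 259/1.058 = 14.1985
cells = 0.78·35.4552·14.1985

392.6597 billion cells


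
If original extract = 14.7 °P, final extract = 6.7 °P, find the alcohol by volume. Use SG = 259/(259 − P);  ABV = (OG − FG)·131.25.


OG = 259/(259 − 14.7) = 1.0602
FG = 259/(259 − 6.7) = 1.0266
ABV = (1.0602 − 1.0266)·131.25

4.4121 % ABV


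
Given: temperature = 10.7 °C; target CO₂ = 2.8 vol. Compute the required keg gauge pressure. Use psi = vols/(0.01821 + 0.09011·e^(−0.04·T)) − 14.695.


psi = 2.8/(0.01821 + 0.09011·e^(−0.04·10.7)) − 14.695

21.6948 psi


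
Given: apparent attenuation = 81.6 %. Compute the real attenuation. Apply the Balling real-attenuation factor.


RA = AA · 0.8192
RA = 81.6 · 0.8192

66.8467 %


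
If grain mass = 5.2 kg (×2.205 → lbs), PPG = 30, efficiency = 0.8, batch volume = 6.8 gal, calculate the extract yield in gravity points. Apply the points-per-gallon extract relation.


points = lbs × PPG × eff / vol
lbs = 5.2 × 2.205 = 11.4660
points = 11.4660 × 30 × 0.8 / 6.8

40.4682 points


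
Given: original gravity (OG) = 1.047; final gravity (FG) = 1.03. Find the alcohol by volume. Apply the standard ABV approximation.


ABV = (OG − FG) · 131.25
ABV = (1.047 − 1.03) · 131.25

2.2312 % ABV


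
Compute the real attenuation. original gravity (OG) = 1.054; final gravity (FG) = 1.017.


AA = (OG−FG)/(OG−1)·100;  RA = AA·0.8192
AA = (1.054 − 1.017)/(1.054 − 1)·100 = 68.5185
RA = 68.5185·0.8192

56.1304 %


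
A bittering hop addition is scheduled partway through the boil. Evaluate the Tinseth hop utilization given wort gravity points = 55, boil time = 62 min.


U = 1.65·0.000125^(GP/1000) · (1 − e^(−0.04·t))/4.15
bigness = 1.65·0.000125^(55/1000) = 1.0065
boil_factor = (1 − e^(−0.04·62))/4.15 = 0.2208
U = 1.0065 · 0.2208

0.2222


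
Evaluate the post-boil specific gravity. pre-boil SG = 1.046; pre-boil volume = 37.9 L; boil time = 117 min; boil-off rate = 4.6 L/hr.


V_post = V_pre − rate·(t/60);  SG_post = 1 + (SG_pre−1)·V_pre/V_post
V_post = 37.9 − 4.6·(117/60) = 28.9300
SG_post = 1 + (1.046 − 1)·37.9/28.9300

1.0603


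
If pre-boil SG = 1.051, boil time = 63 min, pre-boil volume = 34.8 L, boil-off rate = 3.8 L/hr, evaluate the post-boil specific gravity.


V_post = V_pre − rate·(t/60);  SG_post = 1 + (SG_pre−1)·V_pre/V_post
V_post = 34.8 − 3.8·(63/60) = 30.8100
SG_post = 1 + (1.051 − 1)·34.8/30.8100

1.0576


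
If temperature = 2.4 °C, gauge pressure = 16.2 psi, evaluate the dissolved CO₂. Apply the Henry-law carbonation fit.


vols = (P + 14.695)·(0.01821 + 0.09011·e^(−0.04·T))
vols = (16.2 + 14.695)·(0.01821 + 0.09011·e^(−0.04·2.4))

3.0917 volumes


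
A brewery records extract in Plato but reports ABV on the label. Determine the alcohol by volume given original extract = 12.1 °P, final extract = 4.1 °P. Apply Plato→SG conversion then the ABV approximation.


SG = 259/(259 − P);  ABV = (OG − FG)·131.25
OG = 259/(259 − 12.1) = 1.0490
FG = 259/(259 − 4.1) = 1.0161
ABV = (1.0490 − 1.0161)·131.25

4.3211 % ABV


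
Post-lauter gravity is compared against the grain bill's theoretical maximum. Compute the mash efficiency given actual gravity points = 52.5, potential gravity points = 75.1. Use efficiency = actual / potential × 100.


efficiency = 52.5 / 75.1 × 100

69.9068 %


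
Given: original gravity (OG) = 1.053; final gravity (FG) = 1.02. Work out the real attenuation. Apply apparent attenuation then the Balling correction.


AA = (OG−FG)/(OG−1)·100;  RA = AA·0.8192
AA = (1.053 − 1.02)/(1.053 − 1)·100 = 62.2642
RA = 62.2642·0.8192

51.0068 %


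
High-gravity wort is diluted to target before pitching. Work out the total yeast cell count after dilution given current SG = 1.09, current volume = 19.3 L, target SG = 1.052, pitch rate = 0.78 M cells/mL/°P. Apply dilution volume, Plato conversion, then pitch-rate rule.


V_w = V·((SG_c−1)/(SG_t−1)−1);  °P = 259 − 259/SG_t;  cells = rate·(V+V_w)·°P
V_w = 19.3·((1.09−1)/(1.052−1)−1) = 14.1038
V_final = 19.3 + 14.1038 = 33.4038
°P = 259 − 259/1.052 = 12.8023
cells = 0.78·33.4038·12.8023

333.5634 billion cells


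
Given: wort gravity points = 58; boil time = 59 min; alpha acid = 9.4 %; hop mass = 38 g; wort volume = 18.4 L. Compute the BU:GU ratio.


U = 1.65·0.000125^(GP/1000)·(1−e^(−0.04t))/4.15;  IBU = (α/100)·m·U·1000/V;  BU:GU = IBU/GP
U = 1.65·0.000125^(58/1000)·(1−e^(−0.04·59))/4.15 = 0.2138
IBU = (9.4/100)·38·0.2138·1000/18.4 = 41.5028
BU:GU = 41.5028/58

0.7156


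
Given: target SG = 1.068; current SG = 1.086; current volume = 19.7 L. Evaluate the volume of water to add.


V_water = V·((SG_curr − 1)/(SG_target − 1) − 1)
V_water = 19.7·((1.086 − 1)/(1.068 − 1) − 1)

5.2147 L


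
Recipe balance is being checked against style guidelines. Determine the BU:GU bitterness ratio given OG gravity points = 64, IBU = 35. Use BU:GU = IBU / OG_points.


BU:GU = 35 / 64

0.5469


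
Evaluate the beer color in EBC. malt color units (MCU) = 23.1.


SRM = 1.4922·MCU^0.6859;  EBC = SRM·1.97
SRM = 1.4922·23.1^0.6859 = 12.8567
EBC = 12.8567·1.97

25.3276 EBC


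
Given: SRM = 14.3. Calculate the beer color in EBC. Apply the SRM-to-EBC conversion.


EBC = SRM · 1.97
EBC = 14.3 · 1.97

28.1710 EBC


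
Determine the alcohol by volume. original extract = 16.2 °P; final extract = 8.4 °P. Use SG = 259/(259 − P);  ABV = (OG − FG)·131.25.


OG = 259/(259 − 16.2) = 1.0667
FG = 259/(259 − 8.4) = 1.0335
ABV = (1.0667 − 1.0335)·131.25

4.3578 % ABV


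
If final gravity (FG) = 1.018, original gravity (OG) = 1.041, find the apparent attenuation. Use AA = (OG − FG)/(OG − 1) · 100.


AA = (1.041 − 1.018)/(1.041 − 1) · 100

56.0976 %


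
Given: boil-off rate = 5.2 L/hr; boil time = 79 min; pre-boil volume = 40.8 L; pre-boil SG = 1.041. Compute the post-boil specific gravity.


V_post = V_pre − rate·(t/60);  SG_post = 1 + (SG_pre−1)·V_pre/V_post
V_post = 40.8 − 5.2·(79/60) = 33.9533
SG_post = 1 + (1.041 − 1)·40.8/33.9533

1.0493


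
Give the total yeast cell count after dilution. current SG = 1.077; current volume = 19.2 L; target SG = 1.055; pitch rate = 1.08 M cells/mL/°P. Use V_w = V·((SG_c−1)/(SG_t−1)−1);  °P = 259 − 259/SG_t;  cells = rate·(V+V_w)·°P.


V_w = 19.2·((1.077−1)/(1.055−1)−1) = 7.6800
V_final = 19.2 + 7.6800 = 26.8800
°P = 259 − 259/1.055 = 13.5024
cells = 1.08·26.8800·13.5024

391.9792 billion cells


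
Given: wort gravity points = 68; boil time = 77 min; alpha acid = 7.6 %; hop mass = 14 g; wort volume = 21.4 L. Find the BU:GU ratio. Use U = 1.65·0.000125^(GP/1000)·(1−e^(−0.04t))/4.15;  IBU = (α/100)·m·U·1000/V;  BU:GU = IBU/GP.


U = 1.65·0.000125^(68/1000)·(1−e^(−0.04·77))/4.15 = 0.2059
IBU = (7.6/100)·14·0.2059·1000/21.4 = 10.2358
BU:GU = 10.2358/68

0.1505


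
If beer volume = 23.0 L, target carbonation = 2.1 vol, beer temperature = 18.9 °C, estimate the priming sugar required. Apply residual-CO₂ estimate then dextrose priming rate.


residual = 14.695·(0.01821 + 0.09011·e^(−0.04·T));  sugar = (target − residual)·4.0·V
residual = 14.695·(0.01821 + 0.09011·e^(−0.04·18.9)) = 0.8893
sugar = (2.1 − 0.8893)·4.0·23.0

111.3802 g


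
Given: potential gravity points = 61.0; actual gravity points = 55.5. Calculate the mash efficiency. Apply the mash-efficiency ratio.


efficiency = actual / potential × 100
efficiency = 55.5 / 61.0 × 100

90.9836 %


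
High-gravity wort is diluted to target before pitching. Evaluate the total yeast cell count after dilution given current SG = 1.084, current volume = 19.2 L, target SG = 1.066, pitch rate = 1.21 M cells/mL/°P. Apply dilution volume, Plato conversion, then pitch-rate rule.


V_w = V·((SG_c−1)/(SG_t−1)−1);  °P = 259 − 259/SG_t;  cells = rate·(V+V_w)·°P
V_w = 19.2·((1.084−1)/(1.066−1)−1) = 5.2364
V_final = 19.2 + 5.2364 = 24.4364
°P = 259 − 259/1.066 = 16.0356
cells = 1.21·24.4364·16.0356

474.1420 billion cells


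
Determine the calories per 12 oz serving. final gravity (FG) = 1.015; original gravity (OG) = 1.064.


ABW = (OG−FG)·131.25·0.79/FG;  °P = 259 − 259/SG (for OG→OE and FG→AE);  RE = 0.1808·OE + 0.8192·AE;  Cal = (6.9·ABW + 4·(RE−0.1))·FG·3.55
ABW = (1.064 − 1.015)·131.25·0.79/1.015 = 5.0056
OE = 259 − 259/1.064 = 15.5789 °P
AE = 259 − 259/1.015 = 3.8276 °P
RE = 0.1808·15.5789 + 0.8192·3.8276 = 5.9522 °P
Cal = (6.9·5.0056 + 4·(5.9522−0.1))·1.015·3.55

208.7997 kcal


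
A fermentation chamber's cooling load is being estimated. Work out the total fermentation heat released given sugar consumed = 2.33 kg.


Q = m_sugar · 590 kJ/kg
Q = 2.33 · 590

1374.7000 kJ


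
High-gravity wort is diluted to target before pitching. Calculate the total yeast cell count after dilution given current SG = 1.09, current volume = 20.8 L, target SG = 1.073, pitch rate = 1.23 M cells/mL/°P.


V_w = V·((SG_c−1)/(SG_t−1)−1);  °P = 259 − 259/SG_t;  cells = rate·(V+V_w)·°P
V_w = 20.8·((1.09−1)/(1.073−1)−1) = 4.8438
V_final = 20.8 + 4.8438 = 25.6438
°P = 259 − 259/1.073 = 17.6207
cells = 1.23·25.6438·17.6207

555.7903 billion cells


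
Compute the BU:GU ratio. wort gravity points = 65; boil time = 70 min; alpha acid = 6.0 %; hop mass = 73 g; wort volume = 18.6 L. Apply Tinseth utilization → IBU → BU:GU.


U = 1.65·0.000125^(GP/1000)·(1−e^(−0.04t))/4.15;  IBU = (α/100)·m·U·1000/V;  BU:GU = IBU/GP
U = 1.65·0.000125^(65/1000)·(1−e^(−0.04·70))/4.15 = 0.2082
IBU = (6.0/100)·73·0.2082·1000/18.6 = 49.0286
BU:GU = 49.0286/65

0.7543


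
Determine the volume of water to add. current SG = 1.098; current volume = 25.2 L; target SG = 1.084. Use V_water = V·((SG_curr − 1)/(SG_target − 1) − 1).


V_water = 25.2·((1.098 − 1)/(1.084 − 1) − 1)

4.2000 L


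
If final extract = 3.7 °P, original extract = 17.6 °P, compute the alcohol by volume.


SG = 259/(259 − P);  ABV = (OG − FG)·131.25
OG = 259/(259 − 17.6) = 1.0729
FG = 259/(259 − 3.7) = 1.0145
ABV = (1.0729 − 1.0145)·131.25

7.6670 % ABV


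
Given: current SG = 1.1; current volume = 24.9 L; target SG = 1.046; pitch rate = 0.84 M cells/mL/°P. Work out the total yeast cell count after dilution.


V_w = V·((SG_c−1)/(SG_t−1)−1);  °P = 259 − 259/SG_t;  cells = rate·(V+V_w)·°P
V_w = 24.9·((1.1−1)/(1.046−1)−1) = 29.2304
V_final = 24.9 + 29.2304 = 54.1304
°P = 259 − 259/1.046 = 11.3901
cells = 0.84·54.1304·11.3901

517.9010 billion cells


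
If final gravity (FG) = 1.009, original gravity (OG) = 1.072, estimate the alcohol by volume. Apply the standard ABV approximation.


ABV = (OG − FG) · 131.25
ABV = (1.072 − 1.009) · 131.25

8.2688 % ABV


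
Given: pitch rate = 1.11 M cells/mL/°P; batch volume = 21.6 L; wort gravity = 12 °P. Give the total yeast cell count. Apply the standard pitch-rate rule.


cells (billions) = rate · V_L · °P
cells = 1.11 · 21.6 · 12

287.7120 billion cells


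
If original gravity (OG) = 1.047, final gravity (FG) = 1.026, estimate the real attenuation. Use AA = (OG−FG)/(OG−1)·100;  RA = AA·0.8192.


AA = (1.047 − 1.026)/(1.047 − 1)·100 = 44.6809
RA = 44.6809·0.8192

36.6026 %


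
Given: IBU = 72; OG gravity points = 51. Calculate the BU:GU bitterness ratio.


BU:GU = IBU / OG_points
BU:GU = 72 / 51

1.4118


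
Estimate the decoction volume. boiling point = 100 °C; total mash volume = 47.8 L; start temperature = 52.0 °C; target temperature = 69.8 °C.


V_dec = V_total·(T_target − T_start)/(T_boil − T_start)
V_dec = 47.8·(69.8 − 52.0)/(100 − 52.0)

17.7258 L


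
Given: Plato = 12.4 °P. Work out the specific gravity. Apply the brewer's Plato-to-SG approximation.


SG = 259/(259 − P)
SG = 259/(259 − 12.4)

1.0503


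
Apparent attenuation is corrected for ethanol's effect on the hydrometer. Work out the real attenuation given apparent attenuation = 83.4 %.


RA = AA · 0.8192
RA = 83.4 · 0.8192

68.3213 %


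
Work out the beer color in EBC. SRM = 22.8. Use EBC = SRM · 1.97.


EBC = 22.8 · 1.97

44.9160 EBC


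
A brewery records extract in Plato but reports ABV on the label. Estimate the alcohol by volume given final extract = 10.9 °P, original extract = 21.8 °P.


SG = 259/(259 − P);  ABV = (OG − FG)·131.25
OG = 259/(259 − 21.8) = 1.0919
FG = 259/(259 − 10.9) = 1.0439
ABV = (1.0919 − 1.0439)·131.25

6.2963 % ABV


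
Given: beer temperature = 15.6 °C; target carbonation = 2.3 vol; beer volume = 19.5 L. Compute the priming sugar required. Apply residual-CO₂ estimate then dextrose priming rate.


residual = 14.695·(0.01821 + 0.09011·e^(−0.04·T));  sugar = (target − residual)·4.0·V
residual = 14.695·(0.01821 + 0.09011·e^(−0.04·15.6)) = 0.9771
sugar = (2.3 − 0.9771)·4.0·19.5

103.1877 g


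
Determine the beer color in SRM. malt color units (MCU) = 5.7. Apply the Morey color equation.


SRM = 1.4922 · MCU^0.6859
SRM = 1.4922 · 5.7^0.6859

4.9236 SRM


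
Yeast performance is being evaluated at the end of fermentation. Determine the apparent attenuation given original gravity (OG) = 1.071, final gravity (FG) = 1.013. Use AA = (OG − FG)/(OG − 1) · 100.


AA = (1.071 − 1.013)/(1.071 − 1) · 100

81.6901 %


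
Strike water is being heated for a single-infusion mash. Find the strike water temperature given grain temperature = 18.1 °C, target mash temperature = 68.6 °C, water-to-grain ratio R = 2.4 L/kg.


T_strike = (0.41/R)·(T_mash − T_grain) + T_mash
T_strike = (0.41/2.4)·(68.6 − 18.1) + 68.6

77.2271 °C


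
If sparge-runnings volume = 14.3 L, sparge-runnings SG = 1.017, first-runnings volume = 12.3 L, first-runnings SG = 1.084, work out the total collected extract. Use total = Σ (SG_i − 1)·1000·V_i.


first = (1.084 − 1)·1000·12.3 = 1033.2000
sparge = (1.017 − 1)·1000·14.3 = 243.1000
total = 1033.2000 + 243.1000

1276.3000 gravity·L


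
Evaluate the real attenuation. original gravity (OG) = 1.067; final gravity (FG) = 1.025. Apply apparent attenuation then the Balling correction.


AA = (OG−FG)/(OG−1)·100;  RA = AA·0.8192
AA = (1.067 − 1.025)/(1.067 − 1)·100 = 62.6866
RA = 62.6866·0.8192

51.3528 %


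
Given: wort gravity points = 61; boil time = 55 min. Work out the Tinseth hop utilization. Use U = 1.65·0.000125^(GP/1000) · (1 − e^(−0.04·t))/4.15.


bigness = 1.65·0.000125^(61/1000) = 0.9537
boil_factor = (1 − e^(−0.04·55))/4.15 = 0.2143
U = 0.9537 · 0.2143

0.2043


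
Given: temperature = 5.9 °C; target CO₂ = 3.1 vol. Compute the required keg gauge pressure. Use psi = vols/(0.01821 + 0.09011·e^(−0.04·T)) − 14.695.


psi = 3.1/(0.01821 + 0.09011·e^(−0.04·5.9)) − 14.695

19.9895 psi


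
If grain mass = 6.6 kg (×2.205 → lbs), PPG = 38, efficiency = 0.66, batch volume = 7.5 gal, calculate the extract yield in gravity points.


points = lbs × PPG × eff / vol
lbs = 6.6 × 2.205 = 14.5530
points = 14.5530 × 38 × 0.66 / 7.5

48.6652 points


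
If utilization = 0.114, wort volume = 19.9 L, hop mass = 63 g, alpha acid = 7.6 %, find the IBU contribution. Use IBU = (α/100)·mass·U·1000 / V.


IBU = (7.6/100)·63·0.114·1000 / 19.9

27.4287 IBU


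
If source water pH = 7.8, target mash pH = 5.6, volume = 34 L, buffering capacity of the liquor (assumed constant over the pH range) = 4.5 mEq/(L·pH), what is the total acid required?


acid = buffering capacity · (pH_source − pH_target) · V
acid = 4.5 · (7.8 − 5.6) · 34

336.6000 mEq


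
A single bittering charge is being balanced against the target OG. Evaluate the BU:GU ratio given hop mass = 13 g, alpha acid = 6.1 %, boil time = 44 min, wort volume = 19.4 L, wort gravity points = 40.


U = 1.65·0.000125^(GP/1000)·(1−e^(−0.04t))/4.15;  IBU = (α/100)·m·U·1000/V;  BU:GU = IBU/GP
U = 1.65·0.000125^(40/1000)·(1−e^(−0.04·44))/4.15 = 0.2298
IBU = (6.1/100)·13·0.2298·1000/19.4 = 9.3927
BU:GU = 9.3927/40

0.2348


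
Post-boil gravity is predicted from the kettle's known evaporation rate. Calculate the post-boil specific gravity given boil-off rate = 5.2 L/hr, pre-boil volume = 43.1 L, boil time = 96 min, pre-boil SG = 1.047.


V_post = V_pre − rate·(t/60);  SG_post = 1 + (SG_pre−1)·V_pre/V_post
V_post = 43.1 − 5.2·(96/60) = 34.7800
SG_post = 1 + (1.047 − 1)·43.1/34.7800

1.0582


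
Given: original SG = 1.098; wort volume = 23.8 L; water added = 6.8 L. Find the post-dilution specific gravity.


SG_new = 1 + (SG_old − 1)·V_old/(V_old + V_water)
pts = (1.098 − 1)·1000·23.8/(23.8 + 6.8) = 76.2222
SG_new = 1 + 76.2222/1000

1.0762


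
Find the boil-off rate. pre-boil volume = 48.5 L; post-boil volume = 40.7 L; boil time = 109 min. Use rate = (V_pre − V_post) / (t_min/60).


rate = (48.5 − 40.7) / (109/60)

4.2936 L/hr


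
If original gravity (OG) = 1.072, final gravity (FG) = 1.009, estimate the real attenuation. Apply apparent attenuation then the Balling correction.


AA = (OG−FG)/(OG−1)·100;  RA = AA·0.8192
AA = (1.072 − 1.009)/(1.072 − 1)·100 = 87.5000
RA = 87.5000·0.8192

71.6800 %


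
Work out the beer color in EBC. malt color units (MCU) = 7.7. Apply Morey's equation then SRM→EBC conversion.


SRM = 1.4922·MCU^0.6859;  EBC = SRM·1.97
SRM = 1.4922·7.7^0.6859 = 6.0516
EBC = 6.0516·1.97

11.9217 EBC


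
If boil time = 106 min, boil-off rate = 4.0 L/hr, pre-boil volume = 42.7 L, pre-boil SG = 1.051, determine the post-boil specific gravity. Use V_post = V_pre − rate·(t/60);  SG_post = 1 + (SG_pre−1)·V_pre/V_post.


V_post = 42.7 − 4.0·(106/60) = 35.6333
SG_post = 1 + (1.051 − 1)·42.7/35.6333

1.0611


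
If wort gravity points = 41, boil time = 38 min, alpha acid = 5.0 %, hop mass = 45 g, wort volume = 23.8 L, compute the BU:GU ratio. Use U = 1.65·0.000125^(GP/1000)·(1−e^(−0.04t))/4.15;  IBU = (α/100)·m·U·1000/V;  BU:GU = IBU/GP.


U = 1.65·0.000125^(41/1000)·(1−e^(−0.04·38))/4.15 = 0.2149
IBU = (5.0/100)·45·0.2149·1000/23.8 = 20.3154
BU:GU = 20.3154/41

0.4955


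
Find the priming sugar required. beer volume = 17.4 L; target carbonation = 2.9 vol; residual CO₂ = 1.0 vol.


sugar = (target − residual)·4.0·V
sugar = (2.9 − 1.0)·4.0·17.4

132.2400 g


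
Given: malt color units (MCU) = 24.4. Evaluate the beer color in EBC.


SRM = 1.4922·MCU^0.6859;  EBC = SRM·1.97
SRM = 1.4922·24.4^0.6859 = 13.3487
EBC = 13.3487·1.97

26.2969 EBC


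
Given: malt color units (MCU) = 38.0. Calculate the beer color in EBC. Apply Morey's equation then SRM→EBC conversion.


SRM = 1.4922·MCU^0.6859;  EBC = SRM·1.97
SRM = 1.4922·38.0^0.6859 = 18.0884
EBC = 18.0884·1.97

35.6342 EBC


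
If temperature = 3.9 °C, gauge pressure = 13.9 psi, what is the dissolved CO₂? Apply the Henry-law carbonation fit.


vols = (P + 14.695)·(0.01821 + 0.09011·e^(−0.04·T))
vols = (13.9 + 14.695)·(0.01821 + 0.09011·e^(−0.04·3.9))

2.7252 volumes


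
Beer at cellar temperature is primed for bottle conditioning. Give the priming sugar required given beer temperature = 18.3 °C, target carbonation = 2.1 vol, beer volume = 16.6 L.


residual = 14.695·(0.01821 + 0.09011·e^(−0.04·T));  sugar = (target − residual)·4.0·V
residual = 14.695·(0.01821 + 0.09011·e^(−0.04·18.3)) = 0.9044
sugar = (2.1 − 0.9044)·4.0·16.6

79.3846 g


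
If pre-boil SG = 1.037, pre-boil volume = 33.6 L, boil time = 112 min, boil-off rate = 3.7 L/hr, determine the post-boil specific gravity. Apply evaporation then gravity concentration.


V_post = V_pre − rate·(t/60);  SG_post = 1 + (SG_pre−1)·V_pre/V_post
V_post = 33.6 − 3.7·(112/60) = 26.6933
SG_post = 1 + (1.037 − 1)·33.6/26.6933

1.0466


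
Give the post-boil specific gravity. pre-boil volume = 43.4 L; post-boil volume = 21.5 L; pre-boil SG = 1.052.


SG_post = 1 + (SG_pre − 1)·V_pre/V_post
pts_pre = (1.052 − 1)·1000 = 52.0000
pts_post = 52.0000·43.4/21.5 = 104.9674
SG_post = 1 + 104.9674/1000

1.1050


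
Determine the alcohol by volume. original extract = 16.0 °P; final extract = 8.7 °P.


SG = 259/(259 − P);  ABV = (OG − FG)·131.25
OG = 259/(259 − 16.0) = 1.0658
FG = 259/(259 − 8.7) = 1.0348
ABV = (1.0658 − 1.0348)·131.25

4.0799 % ABV


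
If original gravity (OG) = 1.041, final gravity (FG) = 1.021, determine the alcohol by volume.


ABV = (OG − FG) · 131.25
ABV = (1.041 − 1.021) · 131.25

2.6250 % ABV


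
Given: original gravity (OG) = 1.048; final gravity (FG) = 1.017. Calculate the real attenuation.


AA = (OG−FG)/(OG−1)·100;  RA = AA·0.8192
AA = (1.048 − 1.017)/(1.048 − 1)·100 = 64.5833
RA = 64.5833·0.8192

52.9067 %


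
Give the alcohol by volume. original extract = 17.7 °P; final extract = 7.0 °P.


SG = 259/(259 − P);  ABV = (OG − FG)·131.25
OG = 259/(259 − 17.7) = 1.0734
FG = 259/(259 − 7.0) = 1.0278
ABV = (1.0734 − 1.0278)·131.25

5.9817 % ABV


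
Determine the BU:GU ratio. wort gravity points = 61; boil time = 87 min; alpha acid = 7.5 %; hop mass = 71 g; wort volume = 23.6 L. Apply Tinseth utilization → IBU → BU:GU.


U = 1.65·0.000125^(GP/1000)·(1−e^(−0.04t))/4.15;  IBU = (α/100)·m·U·1000/V;  BU:GU = IBU/GP
U = 1.65·0.000125^(61/1000)·(1−e^(−0.04·87))/4.15 = 0.2227
IBU = (7.5/100)·71·0.2227·1000/23.6 = 50.2534
BU:GU = 50.2534/61

0.8238


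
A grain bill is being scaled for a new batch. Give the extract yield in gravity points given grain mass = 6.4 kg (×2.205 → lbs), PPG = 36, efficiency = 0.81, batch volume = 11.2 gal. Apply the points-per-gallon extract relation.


points = lbs × PPG × eff / vol
lbs = 6.4 × 2.205 = 14.1120
points = 14.1120 × 36 × 0.81 / 11.2

36.7416 points


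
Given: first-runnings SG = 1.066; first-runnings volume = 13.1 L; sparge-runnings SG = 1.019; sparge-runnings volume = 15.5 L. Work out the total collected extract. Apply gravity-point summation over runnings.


total = Σ (SG_i − 1)·1000·V_i
first = (1.066 − 1)·1000·13.1 = 864.6000
sparge = (1.019 − 1)·1000·15.5 = 294.5000
total = 864.6000 + 294.5000

1159.1000 gravity·L


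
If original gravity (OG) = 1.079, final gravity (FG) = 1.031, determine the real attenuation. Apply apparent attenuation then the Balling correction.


AA = (OG−FG)/(OG−1)·100;  RA = AA·0.8192
AA = (1.079 − 1.031)/(1.079 − 1)·100 = 60.7595
RA = 60.7595·0.8192

49.7742 %


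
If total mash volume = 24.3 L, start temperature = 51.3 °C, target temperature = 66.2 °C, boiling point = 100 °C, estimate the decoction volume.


V_dec = V_total·(T_target − T_start)/(T_boil − T_start)
V_dec = 24.3·(66.2 − 51.3)/(100 − 51.3)

7.4347 L


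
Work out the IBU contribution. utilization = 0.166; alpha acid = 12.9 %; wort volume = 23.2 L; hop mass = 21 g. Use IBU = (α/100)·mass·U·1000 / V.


IBU = (12.9/100)·21·0.166·1000 / 23.2

19.3834 IBU


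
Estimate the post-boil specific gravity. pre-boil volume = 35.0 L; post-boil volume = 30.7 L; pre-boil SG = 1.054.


SG_post = 1 + (SG_pre − 1)·V_pre/V_post
pts_pre = (1.054 − 1)·1000 = 54.0000
pts_post = 54.0000·35.0/30.7 = 61.5635
SG_post = 1 + 61.5635/1000

1.0616


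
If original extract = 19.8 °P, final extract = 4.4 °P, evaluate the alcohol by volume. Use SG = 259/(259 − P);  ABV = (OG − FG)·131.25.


OG = 259/(259 − 19.8) = 1.0828
FG = 259/(259 − 4.4) = 1.0173
ABV = (1.0828 − 1.0173)·131.25

8.5961 % ABV


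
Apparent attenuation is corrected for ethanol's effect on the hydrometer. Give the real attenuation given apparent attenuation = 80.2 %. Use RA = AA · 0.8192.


RA = 80.2 · 0.8192

65.6998 %


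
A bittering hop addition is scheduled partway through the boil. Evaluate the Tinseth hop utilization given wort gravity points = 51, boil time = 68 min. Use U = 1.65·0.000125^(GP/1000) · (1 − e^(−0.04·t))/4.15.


bigness = 1.65·0.000125^(51/1000) = 1.0433
boil_factor = (1 − e^(−0.04·68))/4.15 = 0.2251
U = 1.0433 · 0.2251

0.2348


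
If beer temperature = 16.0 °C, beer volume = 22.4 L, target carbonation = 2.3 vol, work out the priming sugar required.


residual = 14.695·(0.01821 + 0.09011·e^(−0.04·T));  sugar = (target − residual)·4.0·V
residual = 14.695·(0.01821 + 0.09011·e^(−0.04·16.0)) = 0.9658
sugar = (2.3 − 0.9658)·4.0·22.4

119.5426 g


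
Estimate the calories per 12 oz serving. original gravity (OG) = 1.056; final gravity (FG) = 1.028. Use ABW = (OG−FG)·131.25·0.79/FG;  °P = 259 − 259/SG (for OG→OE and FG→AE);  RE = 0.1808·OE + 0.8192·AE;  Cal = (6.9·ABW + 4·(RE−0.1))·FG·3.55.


ABW = (1.056 − 1.028)·131.25·0.79/1.028 = 2.8242
OE = 259 − 259/1.056 = 13.7348 °P
AE = 259 − 259/1.028 = 7.0545 °P
RE = 0.1808·13.7348 + 0.8192·7.0545 = 8.2623 °P
Cal = (6.9·2.8242 + 4·(8.2623−0.1))·1.028·3.55

190.2649 kcal


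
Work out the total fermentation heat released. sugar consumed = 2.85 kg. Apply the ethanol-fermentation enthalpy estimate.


Q = m_sugar · 590 kJ/kg
Q = 2.85 · 590

1681.5000 kJ


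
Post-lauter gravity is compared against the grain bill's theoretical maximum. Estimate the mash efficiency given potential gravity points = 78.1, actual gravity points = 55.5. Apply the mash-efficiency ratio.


efficiency = actual / potential × 100
efficiency = 55.5 / 78.1 × 100

71.0627 %


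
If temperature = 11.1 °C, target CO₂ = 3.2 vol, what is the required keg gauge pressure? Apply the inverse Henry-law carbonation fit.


psi = vols/(0.01821 + 0.09011·e^(−0.04·T)) − 14.695
psi = 3.2/(0.01821 + 0.09011·e^(−0.04·11.1)) − 14.695

27.4034 psi


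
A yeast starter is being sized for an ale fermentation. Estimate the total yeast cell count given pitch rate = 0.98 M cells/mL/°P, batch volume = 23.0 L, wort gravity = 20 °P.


cells (billions) = rate · V_L · °P
cells = 0.98 · 23.0 · 20

450.8000 billion cells


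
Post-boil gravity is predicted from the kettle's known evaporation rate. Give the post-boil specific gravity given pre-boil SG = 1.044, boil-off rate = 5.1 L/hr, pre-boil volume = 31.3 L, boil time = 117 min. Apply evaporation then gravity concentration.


V_post = V_pre − rate·(t/60);  SG_post = 1 + (SG_pre−1)·V_pre/V_post
V_post = 31.3 − 5.1·(117/60) = 21.3550
SG_post = 1 + (1.044 − 1)·31.3/21.3550

1.0645


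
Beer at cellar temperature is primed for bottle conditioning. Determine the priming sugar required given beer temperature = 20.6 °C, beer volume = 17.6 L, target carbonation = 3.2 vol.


residual = 14.695·(0.01821 + 0.09011·e^(−0.04·T));  sugar = (target − residual)·4.0·V
residual = 14.695·(0.01821 + 0.09011·e^(−0.04·20.6)) = 0.8485
sugar = (3.2 − 0.8485)·4.0·17.6

165.5475 g


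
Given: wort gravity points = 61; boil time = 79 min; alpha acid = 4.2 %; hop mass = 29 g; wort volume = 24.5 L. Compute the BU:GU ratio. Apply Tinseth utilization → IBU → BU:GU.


U = 1.65·0.000125^(GP/1000)·(1−e^(−0.04t))/4.15;  IBU = (α/100)·m·U·1000/V;  BU:GU = IBU/GP
U = 1.65·0.000125^(61/1000)·(1−e^(−0.04·79))/4.15 = 0.2200
IBU = (4.2/100)·29·0.2200·1000/24.5 = 10.9396
BU:GU = 10.9396/61

0.1793


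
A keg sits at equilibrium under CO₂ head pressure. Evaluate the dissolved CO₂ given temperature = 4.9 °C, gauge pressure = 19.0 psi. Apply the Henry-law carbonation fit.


vols = (P + 14.695)·(0.01821 + 0.09011·e^(−0.04·T))
vols = (19.0 + 14.695)·(0.01821 + 0.09011·e^(−0.04·4.9))

3.1094 volumes


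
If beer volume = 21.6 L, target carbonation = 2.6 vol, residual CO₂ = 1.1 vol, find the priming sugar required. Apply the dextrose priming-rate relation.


sugar = (target − residual)·4.0·V
sugar = (2.6 − 1.1)·4.0·21.6

129.6000 g


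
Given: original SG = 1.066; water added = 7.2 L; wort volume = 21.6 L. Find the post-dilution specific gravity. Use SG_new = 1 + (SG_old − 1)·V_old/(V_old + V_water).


pts = (1.066 − 1)·1000·21.6/(21.6 + 7.2) = 49.5000
SG_new = 1 + 49.5000/1000

1.0495


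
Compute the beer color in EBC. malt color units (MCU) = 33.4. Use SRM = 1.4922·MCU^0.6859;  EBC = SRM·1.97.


SRM = 1.4922·33.4^0.6859 = 16.5564
EBC = 16.5564·1.97

32.6160 EBC


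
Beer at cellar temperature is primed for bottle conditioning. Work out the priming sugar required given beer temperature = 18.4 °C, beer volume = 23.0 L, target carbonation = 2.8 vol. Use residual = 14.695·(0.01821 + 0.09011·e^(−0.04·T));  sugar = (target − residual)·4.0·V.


residual = 14.695·(0.01821 + 0.09011·e^(−0.04·18.4)) = 0.9019
sugar = (2.8 − 0.9019)·4.0·23.0

174.6246 g


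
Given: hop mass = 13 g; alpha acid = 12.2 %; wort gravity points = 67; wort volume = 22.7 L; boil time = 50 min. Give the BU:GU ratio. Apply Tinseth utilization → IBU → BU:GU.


U = 1.65·0.000125^(GP/1000)·(1−e^(−0.04t))/4.15;  IBU = (α/100)·m·U·1000/V;  BU:GU = IBU/GP
U = 1.65·0.000125^(67/1000)·(1−e^(−0.04·50))/4.15 = 0.1883
IBU = (12.2/100)·13·0.1883·1000/22.7 = 13.1539
BU:GU = 13.1539/67

0.1963


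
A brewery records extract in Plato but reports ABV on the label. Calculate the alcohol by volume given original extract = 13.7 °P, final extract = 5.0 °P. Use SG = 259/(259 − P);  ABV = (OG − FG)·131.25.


OG = 259/(259 − 13.7) = 1.0558
FG = 259/(259 − 5.0) = 1.0197
ABV = (1.0558 − 1.0197)·131.25

4.7466 % ABV


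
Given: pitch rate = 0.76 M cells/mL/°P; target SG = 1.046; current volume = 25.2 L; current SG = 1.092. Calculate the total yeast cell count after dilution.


V_w = V·((SG_c−1)/(SG_t−1)−1);  °P = 259 − 259/SG_t;  cells = rate·(V+V_w)·°P
V_w = 25.2·((1.092−1)/(1.046−1)−1) = 25.2000
V_final = 25.2 + 25.2000 = 50.4000
°P = 259 − 259/1.046 = 11.3901
cells = 0.76·50.4000·11.3901

436.2848 billion cells


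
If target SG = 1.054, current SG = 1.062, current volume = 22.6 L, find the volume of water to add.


V_water = V·((SG_curr − 1)/(SG_target − 1) − 1)
V_water = 22.6·((1.062 − 1)/(1.054 − 1) − 1)

3.3481 L


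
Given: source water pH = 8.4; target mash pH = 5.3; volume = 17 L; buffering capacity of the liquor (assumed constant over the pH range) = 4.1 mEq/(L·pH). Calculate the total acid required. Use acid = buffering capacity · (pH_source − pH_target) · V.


acid = 4.1 · (8.4 − 5.3) · 17

216.0700 mEq
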